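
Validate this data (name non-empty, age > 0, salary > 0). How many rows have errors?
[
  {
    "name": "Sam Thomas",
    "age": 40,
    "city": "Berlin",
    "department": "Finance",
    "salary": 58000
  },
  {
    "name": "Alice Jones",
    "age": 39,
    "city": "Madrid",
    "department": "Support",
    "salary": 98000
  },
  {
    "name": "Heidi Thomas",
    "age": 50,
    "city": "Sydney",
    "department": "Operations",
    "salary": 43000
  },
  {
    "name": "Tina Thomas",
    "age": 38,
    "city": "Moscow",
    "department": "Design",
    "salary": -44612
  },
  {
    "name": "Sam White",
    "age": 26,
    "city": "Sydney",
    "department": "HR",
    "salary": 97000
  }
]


Validating 5 records:
Rules: name non-empty, age > 0, salary > 0

  Row 1 (Sam Thomas): OK
  Row 2 (Alice Jones): OK
  Row 3 (Heidi Thomas): OK
  Row 4 (Tina Thomas): negative salary: -44612
  Row 5 (Sam White): OK

Total errors: 1

1 errors


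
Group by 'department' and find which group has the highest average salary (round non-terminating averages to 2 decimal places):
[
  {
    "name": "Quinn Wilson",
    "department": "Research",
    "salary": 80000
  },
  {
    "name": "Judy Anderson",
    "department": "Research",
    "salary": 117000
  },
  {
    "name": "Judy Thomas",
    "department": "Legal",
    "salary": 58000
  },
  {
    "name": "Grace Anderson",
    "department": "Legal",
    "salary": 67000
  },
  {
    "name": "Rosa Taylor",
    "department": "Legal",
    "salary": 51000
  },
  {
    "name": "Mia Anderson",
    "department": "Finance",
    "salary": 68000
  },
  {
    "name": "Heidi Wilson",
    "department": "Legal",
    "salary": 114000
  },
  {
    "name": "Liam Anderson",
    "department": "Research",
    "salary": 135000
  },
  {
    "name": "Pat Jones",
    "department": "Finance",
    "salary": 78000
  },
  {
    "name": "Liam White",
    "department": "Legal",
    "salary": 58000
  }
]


Group by: department

Groups:
  Finance: 2 people, avg salary = 146000/2 = $73000
  Legal: 5 people, avg salary = 348000/5 = $69600
  Research: 3 people, avg salary = 332000/3 ≈ $110666.67

Highest average salary: Research (≈$110666.67)

Research (≈$110666.67)


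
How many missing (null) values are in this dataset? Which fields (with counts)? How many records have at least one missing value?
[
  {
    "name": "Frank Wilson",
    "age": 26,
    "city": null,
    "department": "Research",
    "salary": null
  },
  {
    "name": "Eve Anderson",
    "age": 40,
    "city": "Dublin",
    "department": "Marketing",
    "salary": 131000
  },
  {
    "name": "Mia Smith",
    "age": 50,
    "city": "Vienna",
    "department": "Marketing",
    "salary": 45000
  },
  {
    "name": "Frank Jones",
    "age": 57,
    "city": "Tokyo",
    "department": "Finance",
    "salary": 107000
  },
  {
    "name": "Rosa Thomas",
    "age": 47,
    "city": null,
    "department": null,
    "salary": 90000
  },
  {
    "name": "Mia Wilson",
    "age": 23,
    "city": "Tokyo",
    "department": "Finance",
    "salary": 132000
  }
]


Checking for missing (null) values in 6 records:

  Frank Wilson: city, salary
  Eve Anderson: complete
  Mia Smith: complete
  Frank Jones: complete
  Rosa Thomas: city, department
  Mia Wilson: complete

Per field:
  name: 0 missing
  age: 0 missing
  city: 2 missing
  department: 1 missing
  salary: 1 missing

Total missing values: 4
Records with any missing: 2

4 missing values (city: 2, department: 1, salary: 1); 2 incomplete records


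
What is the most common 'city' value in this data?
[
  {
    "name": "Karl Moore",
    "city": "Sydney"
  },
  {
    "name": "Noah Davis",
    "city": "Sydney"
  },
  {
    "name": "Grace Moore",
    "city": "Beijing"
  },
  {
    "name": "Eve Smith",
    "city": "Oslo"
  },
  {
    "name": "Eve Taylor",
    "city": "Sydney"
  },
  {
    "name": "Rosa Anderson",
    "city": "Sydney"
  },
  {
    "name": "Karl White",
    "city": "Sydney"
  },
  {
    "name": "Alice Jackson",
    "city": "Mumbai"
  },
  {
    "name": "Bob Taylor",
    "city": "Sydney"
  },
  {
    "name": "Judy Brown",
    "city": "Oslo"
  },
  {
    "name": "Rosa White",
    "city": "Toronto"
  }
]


Counting 'city' values across 11 records:

  Sydney: 6 ######
  Oslo: 2 ##
  Beijing: 1 #
  Mumbai: 1 #
  Toronto: 1 #

Most common: Sydney (6 times)

Sydney (6 times)


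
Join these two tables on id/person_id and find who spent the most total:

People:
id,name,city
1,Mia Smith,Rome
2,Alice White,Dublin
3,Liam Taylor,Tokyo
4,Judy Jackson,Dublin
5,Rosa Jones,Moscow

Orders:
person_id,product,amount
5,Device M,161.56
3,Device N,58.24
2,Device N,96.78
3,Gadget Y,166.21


Join on: people.id = orders.person_id

Joined rows:
  Rosa Jones (Moscow) bought Device M for $161.56
  Liam Taylor (Tokyo) bought Device N for $58.24
  Alice White (Dublin) bought Device N for $96.78
  Liam Taylor (Tokyo) bought Gadget Y for $166.21

Total per person:
  Liam Taylor: $224.45
  Rosa Jones: $161.56
  Alice White: $96.78

Top spender: Liam Taylor ($224.45)

Liam Taylor ($224.45)


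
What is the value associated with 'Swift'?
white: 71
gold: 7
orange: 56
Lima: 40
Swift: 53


Looking up key 'Swift'
Value: 53

53


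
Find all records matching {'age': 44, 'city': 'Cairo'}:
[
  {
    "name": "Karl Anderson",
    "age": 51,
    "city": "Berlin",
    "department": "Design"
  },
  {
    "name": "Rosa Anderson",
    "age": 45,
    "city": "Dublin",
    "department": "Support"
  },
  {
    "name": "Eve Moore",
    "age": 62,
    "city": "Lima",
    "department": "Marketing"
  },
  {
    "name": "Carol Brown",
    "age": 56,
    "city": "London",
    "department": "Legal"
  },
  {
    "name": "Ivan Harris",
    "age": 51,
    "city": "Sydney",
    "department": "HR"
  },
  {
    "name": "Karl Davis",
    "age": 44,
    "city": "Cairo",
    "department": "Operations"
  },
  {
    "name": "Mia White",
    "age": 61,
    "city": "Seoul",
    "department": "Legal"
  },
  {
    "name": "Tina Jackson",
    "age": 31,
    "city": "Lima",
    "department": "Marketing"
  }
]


Search criteria: {'age': 44, 'city': 'Cairo'}

Checking 8 records:
  Karl Anderson: {age: 51, city: Berlin}
  Rosa Anderson: {age: 45, city: Dublin}
  Eve Moore: {age: 62, city: Lima}
  Carol Brown: {age: 56, city: London}
  Ivan Harris: {age: 51, city: Sydney}
  Karl Davis: {age: 44, city: Cairo} <-- MATCH
  Mia White: {age: 61, city: Seoul}
  Tina Jackson: {age: 31, city: Lima}

Matches: ["Karl Davis"]

["Karl Davis"]


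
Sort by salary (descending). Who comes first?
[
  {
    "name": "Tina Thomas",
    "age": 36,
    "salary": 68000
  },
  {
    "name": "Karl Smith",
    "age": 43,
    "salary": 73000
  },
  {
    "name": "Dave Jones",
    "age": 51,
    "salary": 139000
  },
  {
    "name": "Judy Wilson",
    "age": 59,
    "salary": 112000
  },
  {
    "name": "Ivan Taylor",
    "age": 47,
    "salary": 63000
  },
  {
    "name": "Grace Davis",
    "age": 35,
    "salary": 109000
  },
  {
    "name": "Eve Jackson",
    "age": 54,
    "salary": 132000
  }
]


Sort by: salary (descending)

Sorted order:
  1. Dave Jones (salary = 139000)
  2. Eve Jackson (salary = 132000)
  3. Judy Wilson (salary = 112000)
  4. Grace Davis (salary = 109000)
  5. Karl Smith (salary = 73000)
  6. Tina Thomas (salary = 68000)
  7. Ivan Taylor (salary = 63000)

First: Dave Jones

Dave Jones


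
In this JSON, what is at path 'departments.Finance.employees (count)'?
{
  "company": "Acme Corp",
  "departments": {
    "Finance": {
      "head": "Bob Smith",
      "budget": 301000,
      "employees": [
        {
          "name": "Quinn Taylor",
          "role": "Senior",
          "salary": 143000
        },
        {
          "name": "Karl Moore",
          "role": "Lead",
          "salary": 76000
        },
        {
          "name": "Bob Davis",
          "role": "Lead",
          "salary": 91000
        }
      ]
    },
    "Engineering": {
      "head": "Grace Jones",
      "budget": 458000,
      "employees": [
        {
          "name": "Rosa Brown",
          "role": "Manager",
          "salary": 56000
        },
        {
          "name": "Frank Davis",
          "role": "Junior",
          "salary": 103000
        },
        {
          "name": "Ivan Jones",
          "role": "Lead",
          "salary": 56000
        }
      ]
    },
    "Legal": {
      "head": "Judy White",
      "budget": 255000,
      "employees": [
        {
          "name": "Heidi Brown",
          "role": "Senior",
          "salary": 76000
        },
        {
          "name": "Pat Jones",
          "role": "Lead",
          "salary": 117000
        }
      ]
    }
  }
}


Path: departments.Finance.employees (count)

Navigate:
  -> departments
  -> Finance
  -> employees (array, length 3)

3


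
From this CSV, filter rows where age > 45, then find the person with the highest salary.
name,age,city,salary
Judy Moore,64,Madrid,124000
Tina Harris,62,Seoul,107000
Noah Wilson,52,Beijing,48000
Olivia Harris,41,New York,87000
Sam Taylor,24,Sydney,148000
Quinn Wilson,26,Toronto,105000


Filter: age > 45
Sort by: salary (descending)

Filtered records (3):
  Judy Moore, age 64, salary $124000
  Tina Harris, age 62, salary $107000
  Noah Wilson, age 52, salary $48000

Highest salary: Judy Moore ($124000)

Judy Moore


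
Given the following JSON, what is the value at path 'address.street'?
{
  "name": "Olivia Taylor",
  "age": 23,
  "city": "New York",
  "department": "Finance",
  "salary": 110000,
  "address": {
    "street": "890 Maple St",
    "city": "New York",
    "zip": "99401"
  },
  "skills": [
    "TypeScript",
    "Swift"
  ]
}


Query: address.street
Path: address -> street
Value: 890 Maple St

890 Maple St


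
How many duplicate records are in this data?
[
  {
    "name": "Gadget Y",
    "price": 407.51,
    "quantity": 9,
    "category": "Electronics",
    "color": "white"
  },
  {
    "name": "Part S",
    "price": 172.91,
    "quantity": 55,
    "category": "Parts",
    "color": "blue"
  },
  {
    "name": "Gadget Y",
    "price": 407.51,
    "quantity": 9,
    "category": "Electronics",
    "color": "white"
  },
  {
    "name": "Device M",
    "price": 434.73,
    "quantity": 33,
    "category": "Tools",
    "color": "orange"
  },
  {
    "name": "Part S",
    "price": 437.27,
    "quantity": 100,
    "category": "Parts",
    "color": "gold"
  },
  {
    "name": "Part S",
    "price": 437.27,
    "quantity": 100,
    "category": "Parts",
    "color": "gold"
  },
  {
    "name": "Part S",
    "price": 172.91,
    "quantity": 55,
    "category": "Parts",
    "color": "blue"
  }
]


Checking 7 records for duplicates:

  Row 1: Gadget Y ($407.51, qty 9)
  Row 2: Part S ($172.91, qty 55)
  Row 3: Gadget Y ($407.51, qty 9) <-- DUPLICATE
  Row 4: Device M ($434.73, qty 33)
  Row 5: Part S ($437.27, qty 100)
  Row 6: Part S ($437.27, qty 100) <-- DUPLICATE
  Row 7: Part S ($172.91, qty 55) <-- DUPLICATE

Duplicates found: 3
Unique records: 4

3 duplicates, 4 unique


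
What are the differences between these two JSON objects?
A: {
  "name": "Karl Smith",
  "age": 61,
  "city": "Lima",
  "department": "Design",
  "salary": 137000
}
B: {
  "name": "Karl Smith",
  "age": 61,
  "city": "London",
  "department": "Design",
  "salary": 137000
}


Comparing each field (in key order):
  name: same
  age: same
  city: DIFFERENT
  department: same
  salary: same
Differences:
  city: Lima -> London

1 field(s) changed

1 change: city


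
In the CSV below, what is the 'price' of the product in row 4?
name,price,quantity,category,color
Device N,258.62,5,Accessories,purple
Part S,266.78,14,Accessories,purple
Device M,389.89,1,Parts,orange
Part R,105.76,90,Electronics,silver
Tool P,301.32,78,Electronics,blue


Query: Row 4 ('Part R'), column 'price'
Value: 105.76

105.76


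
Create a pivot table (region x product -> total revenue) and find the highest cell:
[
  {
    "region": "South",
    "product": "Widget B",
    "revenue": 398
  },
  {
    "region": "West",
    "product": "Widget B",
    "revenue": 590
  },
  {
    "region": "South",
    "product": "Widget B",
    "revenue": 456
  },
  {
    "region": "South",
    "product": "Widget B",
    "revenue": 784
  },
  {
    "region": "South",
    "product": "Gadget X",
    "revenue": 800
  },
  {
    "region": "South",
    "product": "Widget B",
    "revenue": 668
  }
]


Pivot: region (rows) x product (columns) -> total revenue

     Gadget X      Widget B    
South          800          2306  
West             0           590  

Highest: South / Widget B = $2306

South / Widget B = $2306


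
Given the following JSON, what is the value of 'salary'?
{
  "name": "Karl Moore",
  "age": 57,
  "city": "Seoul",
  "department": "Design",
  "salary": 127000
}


Looking up field 'salary'
Value: 127000

127000


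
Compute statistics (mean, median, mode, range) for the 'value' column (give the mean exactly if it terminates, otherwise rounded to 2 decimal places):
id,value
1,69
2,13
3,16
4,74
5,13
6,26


Data: [69, 13, 16, 74, 13, 26]
Count: 6
Sum: 211
Mean: 211/6 ≈ 35.17 (rounded to 2 decimal places)
Sorted: [13, 13, 16, 26, 69, 74]
Median: 21.0
Mode: 13 (2 times)
Range: 74 - 13 = 61
Min: 13, Max: 74

mean≈35.17, median=21.0, mode=13, range=61


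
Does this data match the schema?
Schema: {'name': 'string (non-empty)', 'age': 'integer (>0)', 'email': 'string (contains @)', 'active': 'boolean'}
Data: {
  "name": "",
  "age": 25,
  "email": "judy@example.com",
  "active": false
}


Validating each field against schema:
  name: FAIL ("" is an empty string)
  age: OK (positive integer)
  email: OK (string with @)
  active: OK (boolean)

Result: INVALID (1 error: name)

INVALID (1 error: name)


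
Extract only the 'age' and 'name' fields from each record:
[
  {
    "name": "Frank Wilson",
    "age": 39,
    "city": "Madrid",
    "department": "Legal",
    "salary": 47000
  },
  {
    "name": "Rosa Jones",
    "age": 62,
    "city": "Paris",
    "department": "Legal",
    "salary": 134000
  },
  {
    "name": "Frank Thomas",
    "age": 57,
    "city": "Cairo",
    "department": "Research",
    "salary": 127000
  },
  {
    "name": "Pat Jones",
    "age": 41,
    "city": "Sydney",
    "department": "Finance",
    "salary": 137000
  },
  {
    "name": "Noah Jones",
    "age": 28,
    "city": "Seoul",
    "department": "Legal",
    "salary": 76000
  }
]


Original: 5 records with fields: name, age, city, department, salary
Keep: ['age', 'name']
Drop: ['city', 'department', 'salary']
Result: 5 records, 2 fields each

[
  {
    "age": 39,
    "name": "Frank Wilson"
  },
  {
    "age": 62,
    "name": "Rosa Jones"
  },
  {
    "age": 57,
    "name": "Frank Thomas"
  },
  {
    "age": 41,
    "name": "Pat Jones"
  },
  {
    "age": 28,
    "name": "Noah Jones"
  }
]


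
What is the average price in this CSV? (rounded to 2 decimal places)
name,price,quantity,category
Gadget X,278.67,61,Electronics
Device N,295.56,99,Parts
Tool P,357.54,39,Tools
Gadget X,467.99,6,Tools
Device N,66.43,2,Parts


Computing average price:
Values: [278.67, 295.56, 357.54, 467.99, 66.43]
Sum = 1466.19
Count = 5
Average = 1466.19/5 = 293.238 exactly -> 293.24 (rounded half-up to 2 decimal places)

293.24


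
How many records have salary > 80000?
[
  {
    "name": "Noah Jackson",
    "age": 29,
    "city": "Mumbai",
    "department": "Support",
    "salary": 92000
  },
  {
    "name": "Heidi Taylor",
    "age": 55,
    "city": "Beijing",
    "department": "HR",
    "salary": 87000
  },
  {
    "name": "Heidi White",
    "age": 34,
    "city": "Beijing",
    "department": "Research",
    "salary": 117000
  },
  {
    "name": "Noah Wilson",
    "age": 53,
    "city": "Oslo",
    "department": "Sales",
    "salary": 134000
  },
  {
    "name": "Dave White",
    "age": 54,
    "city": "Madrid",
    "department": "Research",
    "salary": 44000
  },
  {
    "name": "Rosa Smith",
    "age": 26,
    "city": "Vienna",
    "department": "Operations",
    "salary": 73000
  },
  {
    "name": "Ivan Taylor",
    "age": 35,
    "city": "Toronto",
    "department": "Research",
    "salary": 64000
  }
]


Data: 7 records
Condition: salary > 80000

Checking each record:
  Noah Jackson: 92000 MATCH
  Heidi Taylor: 87000 MATCH
  Heidi White: 117000 MATCH
  Noah Wilson: 134000 MATCH
  Dave White: 44000
  Rosa Smith: 73000
  Ivan Taylor: 64000

Count: 4

4


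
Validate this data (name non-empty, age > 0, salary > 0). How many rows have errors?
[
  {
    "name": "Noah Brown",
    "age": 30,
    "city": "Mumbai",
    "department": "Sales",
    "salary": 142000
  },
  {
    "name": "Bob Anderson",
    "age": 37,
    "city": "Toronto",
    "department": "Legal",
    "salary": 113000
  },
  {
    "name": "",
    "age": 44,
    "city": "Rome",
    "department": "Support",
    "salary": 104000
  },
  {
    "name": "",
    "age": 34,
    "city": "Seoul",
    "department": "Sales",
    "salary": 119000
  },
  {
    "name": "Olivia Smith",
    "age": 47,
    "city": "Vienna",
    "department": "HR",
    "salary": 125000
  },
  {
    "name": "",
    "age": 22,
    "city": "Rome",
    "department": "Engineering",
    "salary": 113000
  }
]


Validating 6 records:
Rules: name non-empty, age > 0, salary > 0

  Row 1 (Noah Brown): OK
  Row 2 (Bob Anderson): OK
  Row 3 (???): empty name
  Row 4 (???): empty name
  Row 5 (Olivia Smith): OK
  Row 6 (???): empty name

Total errors: 3

3 errors


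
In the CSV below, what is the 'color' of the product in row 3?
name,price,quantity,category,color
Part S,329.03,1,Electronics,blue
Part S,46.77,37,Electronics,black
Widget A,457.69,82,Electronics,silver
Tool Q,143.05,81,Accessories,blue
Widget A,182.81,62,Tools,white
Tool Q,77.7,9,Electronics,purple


Query: Row 3 ('Widget A'), column 'color'
Value: silver

silver


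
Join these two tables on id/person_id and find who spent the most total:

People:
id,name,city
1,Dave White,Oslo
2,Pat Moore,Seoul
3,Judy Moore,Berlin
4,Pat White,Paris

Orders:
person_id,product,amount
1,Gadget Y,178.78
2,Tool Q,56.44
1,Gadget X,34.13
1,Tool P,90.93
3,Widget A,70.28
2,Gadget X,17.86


Join on: people.id = orders.person_id

Joined rows:
  Dave White (Oslo) bought Gadget Y for $178.78
  Pat Moore (Seoul) bought Tool Q for $56.44
  Dave White (Oslo) bought Gadget X for $34.13
  Dave White (Oslo) bought Tool P for $90.93
  Judy Moore (Berlin) bought Widget A for $70.28
  Pat Moore (Seoul) bought Gadget X for $17.86

Total per person:
  Dave White: $303.84
  Pat Moore: $74.30
  Judy Moore: $70.28

Top spender: Dave White ($303.84)

Dave White ($303.84)


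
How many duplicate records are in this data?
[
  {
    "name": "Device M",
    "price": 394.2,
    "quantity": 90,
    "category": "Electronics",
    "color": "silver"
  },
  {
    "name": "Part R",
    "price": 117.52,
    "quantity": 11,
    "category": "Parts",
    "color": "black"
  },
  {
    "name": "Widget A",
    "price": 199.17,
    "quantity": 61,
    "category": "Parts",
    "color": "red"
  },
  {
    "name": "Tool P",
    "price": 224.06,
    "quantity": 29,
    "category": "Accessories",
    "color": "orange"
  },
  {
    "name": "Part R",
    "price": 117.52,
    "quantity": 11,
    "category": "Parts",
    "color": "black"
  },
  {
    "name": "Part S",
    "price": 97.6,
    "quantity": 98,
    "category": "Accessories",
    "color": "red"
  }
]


Checking 6 records for duplicates:

  Row 1: Device M ($394.2, qty 90)
  Row 2: Part R ($117.52, qty 11)
  Row 3: Widget A ($199.17, qty 61)
  Row 4: Tool P ($224.06, qty 29)
  Row 5: Part R ($117.52, qty 11) <-- DUPLICATE
  Row 6: Part S ($97.6, qty 98)

Duplicates found: 1
Unique records: 5

1 duplicates, 5 unique


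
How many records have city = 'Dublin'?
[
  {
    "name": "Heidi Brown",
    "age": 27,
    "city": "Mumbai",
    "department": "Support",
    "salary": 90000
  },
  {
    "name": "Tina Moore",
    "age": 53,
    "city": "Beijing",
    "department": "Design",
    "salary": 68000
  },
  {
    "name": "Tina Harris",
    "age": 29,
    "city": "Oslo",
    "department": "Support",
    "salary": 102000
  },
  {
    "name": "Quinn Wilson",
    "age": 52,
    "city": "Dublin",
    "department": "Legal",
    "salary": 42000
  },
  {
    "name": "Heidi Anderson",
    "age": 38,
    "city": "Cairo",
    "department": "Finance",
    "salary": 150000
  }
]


Data: 5 records
Condition: city = 'Dublin'

Checking each record:
  Heidi Brown: Mumbai
  Tina Moore: Beijing
  Tina Harris: Oslo
  Quinn Wilson: Dublin MATCH
  Heidi Anderson: Cairo

Count: 1

1


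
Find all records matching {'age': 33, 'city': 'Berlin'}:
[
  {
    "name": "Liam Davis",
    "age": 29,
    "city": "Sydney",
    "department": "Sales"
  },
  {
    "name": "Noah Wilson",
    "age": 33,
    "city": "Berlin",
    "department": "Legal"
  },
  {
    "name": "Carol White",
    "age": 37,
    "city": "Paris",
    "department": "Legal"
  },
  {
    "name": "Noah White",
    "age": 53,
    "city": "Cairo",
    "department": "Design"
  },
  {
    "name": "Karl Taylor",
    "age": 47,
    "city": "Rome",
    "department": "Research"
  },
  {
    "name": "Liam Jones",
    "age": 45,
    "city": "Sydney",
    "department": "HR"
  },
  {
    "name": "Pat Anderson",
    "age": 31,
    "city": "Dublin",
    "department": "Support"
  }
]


Search criteria: {'age': 33, 'city': 'Berlin'}

Checking 7 records:
  Liam Davis: {age: 29, city: Sydney}
  Noah Wilson: {age: 33, city: Berlin} <-- MATCH
  Carol White: {age: 37, city: Paris}
  Noah White: {age: 53, city: Cairo}
  Karl Taylor: {age: 47, city: Rome}
  Liam Jones: {age: 45, city: Sydney}
  Pat Anderson: {age: 31, city: Dublin}

Matches: ["Noah Wilson"]

["Noah Wilson"]


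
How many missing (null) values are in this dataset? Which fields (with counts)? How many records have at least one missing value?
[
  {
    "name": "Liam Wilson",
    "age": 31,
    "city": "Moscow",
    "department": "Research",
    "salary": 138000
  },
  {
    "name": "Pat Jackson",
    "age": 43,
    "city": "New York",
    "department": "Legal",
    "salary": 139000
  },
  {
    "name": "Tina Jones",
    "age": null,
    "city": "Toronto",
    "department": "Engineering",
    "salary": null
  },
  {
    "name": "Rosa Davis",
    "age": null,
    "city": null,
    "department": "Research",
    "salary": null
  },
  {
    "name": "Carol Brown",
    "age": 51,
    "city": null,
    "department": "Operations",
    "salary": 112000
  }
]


Checking for missing (null) values in 5 records:

  Liam Wilson: complete
  Pat Jackson: complete
  Tina Jones: age, salary
  Rosa Davis: age, city, salary
  Carol Brown: city

Per field:
  name: 0 missing
  age: 2 missing
  city: 2 missing
  department: 0 missing
  salary: 2 missing

Total missing values: 6
Records with any missing: 3

6 missing values (age: 2, city: 2, salary: 2); 3 incomplete records


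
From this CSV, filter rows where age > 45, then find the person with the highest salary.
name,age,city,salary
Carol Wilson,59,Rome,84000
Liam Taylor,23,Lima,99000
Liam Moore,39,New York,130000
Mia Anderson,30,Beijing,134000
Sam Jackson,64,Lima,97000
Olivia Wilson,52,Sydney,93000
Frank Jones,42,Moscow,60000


Filter: age > 45
Sort by: salary (descending)

Filtered records (3):
  Sam Jackson, age 64, salary $97000
  Olivia Wilson, age 52, salary $93000
  Carol Wilson, age 59, salary $84000

Highest salary: Sam Jackson ($97000)

Sam Jackson


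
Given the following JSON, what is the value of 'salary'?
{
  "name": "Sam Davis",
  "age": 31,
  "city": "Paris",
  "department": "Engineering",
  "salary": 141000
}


Looking up field 'salary'
Value: 141000

141000


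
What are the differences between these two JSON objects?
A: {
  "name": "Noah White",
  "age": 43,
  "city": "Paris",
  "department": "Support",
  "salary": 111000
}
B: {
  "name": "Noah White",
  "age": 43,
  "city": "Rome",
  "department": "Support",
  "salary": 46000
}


Comparing each field (in key order):
  name: same
  age: same
  city: DIFFERENT
  department: same
  salary: DIFFERENT
Differences:
  city: Paris -> Rome
  salary: 111000 -> 46000

2 field(s) changed

2 changes: city, salary


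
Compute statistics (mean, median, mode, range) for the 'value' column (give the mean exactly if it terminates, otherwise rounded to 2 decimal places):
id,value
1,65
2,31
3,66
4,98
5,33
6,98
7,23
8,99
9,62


Data: [65, 31, 66, 98, 33, 98, 23, 99, 62]
Count: 9
Sum: 575
Mean: 575/9 ≈ 63.89 (rounded to 2 decimal places)
Sorted: [23, 31, 33, 62, 65, 66, 98, 98, 99]
Median: 65.0
Mode: 98 (2 times)
Range: 99 - 23 = 76
Min: 23, Max: 99

mean≈63.89, median=65.0, mode=98, range=76


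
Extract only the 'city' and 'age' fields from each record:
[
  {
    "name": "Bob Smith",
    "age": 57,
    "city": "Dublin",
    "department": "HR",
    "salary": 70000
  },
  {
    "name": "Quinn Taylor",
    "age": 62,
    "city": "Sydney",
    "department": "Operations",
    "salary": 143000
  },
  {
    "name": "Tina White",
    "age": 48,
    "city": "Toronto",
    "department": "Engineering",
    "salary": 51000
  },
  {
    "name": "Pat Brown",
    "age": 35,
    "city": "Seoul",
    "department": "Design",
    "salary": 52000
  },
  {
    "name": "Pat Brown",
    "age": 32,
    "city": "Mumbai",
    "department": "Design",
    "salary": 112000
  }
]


Original: 5 records with fields: name, age, city, department, salary
Keep: ['city', 'age']
Drop: ['name', 'department', 'salary']
Result: 5 records, 2 fields each

[
  {
    "city": "Dublin",
    "age": 57
  },
  {
    "city": "Sydney",
    "age": 62
  },
  {
    "city": "Toronto",
    "age": 48
  },
  {
    "city": "Seoul",
    "age": 35
  },
  {
    "city": "Mumbai",
    "age": 32
  }
]


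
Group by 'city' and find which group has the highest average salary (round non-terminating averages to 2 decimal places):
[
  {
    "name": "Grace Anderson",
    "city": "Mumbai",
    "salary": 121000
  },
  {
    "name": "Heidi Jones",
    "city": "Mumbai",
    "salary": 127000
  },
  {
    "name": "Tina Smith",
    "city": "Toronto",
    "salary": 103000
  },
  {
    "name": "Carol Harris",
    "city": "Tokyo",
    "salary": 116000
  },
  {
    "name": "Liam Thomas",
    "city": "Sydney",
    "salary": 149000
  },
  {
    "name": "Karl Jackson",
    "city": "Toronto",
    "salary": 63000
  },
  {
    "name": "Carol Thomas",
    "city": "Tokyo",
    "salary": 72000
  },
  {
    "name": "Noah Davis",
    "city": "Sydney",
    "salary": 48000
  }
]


Group by: city

Groups:
  Mumbai: 2 people, avg salary = 248000/2 = $124000
  Sydney: 2 people, avg salary = 197000/2 = $98500
  Tokyo: 2 people, avg salary = 188000/2 = $94000
  Toronto: 2 people, avg salary = 166000/2 = $83000

Highest average salary: Mumbai ($124000)

Mumbai ($124000)


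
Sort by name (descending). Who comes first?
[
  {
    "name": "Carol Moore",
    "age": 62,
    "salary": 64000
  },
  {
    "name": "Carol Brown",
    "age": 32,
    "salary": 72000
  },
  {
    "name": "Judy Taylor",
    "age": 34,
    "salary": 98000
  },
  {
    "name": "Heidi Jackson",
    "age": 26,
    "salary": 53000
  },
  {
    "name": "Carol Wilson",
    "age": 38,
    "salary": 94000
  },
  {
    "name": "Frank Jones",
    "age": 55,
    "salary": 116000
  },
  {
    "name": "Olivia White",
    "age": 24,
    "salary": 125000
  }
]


Sort by: name (descending)

Sorted order:
  1. Olivia White (name = Olivia White)
  2. Judy Taylor (name = Judy Taylor)
  3. Heidi Jackson (name = Heidi Jackson)
  4. Frank Jones (name = Frank Jones)
  5. Carol Wilson (name = Carol Wilson)
  6. Carol Moore (name = Carol Moore)
  7. Carol Brown (name = Carol Brown)

First: Olivia White

Olivia White


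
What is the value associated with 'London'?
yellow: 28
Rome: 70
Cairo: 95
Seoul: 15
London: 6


Looking up key 'London'
Value: 6

6


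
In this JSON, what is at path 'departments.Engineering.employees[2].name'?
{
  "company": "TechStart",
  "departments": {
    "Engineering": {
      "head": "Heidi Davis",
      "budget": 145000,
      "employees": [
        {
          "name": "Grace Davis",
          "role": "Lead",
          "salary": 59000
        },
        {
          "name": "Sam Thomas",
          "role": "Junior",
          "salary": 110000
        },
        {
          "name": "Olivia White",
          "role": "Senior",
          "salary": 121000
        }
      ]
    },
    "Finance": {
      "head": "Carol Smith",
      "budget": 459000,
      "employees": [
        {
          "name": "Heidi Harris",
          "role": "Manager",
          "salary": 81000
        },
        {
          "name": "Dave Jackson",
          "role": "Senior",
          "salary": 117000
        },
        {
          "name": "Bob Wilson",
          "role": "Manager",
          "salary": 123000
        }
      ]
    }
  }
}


Path: departments.Engineering.employees[2].name

Navigate:
  -> departments
  -> Engineering
  -> employees[2].name = 'Olivia White'

Olivia White


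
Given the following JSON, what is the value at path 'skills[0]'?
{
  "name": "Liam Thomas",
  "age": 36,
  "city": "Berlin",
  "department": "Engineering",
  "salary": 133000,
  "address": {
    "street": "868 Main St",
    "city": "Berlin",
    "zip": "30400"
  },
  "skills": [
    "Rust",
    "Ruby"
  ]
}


Query: skills[0]
Path: skills -> first element
Value: Rust

Rust


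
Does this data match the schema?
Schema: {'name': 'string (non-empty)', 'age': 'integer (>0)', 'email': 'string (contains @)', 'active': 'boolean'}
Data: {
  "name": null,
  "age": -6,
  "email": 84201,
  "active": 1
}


Validating each field against schema:
  name: FAIL (null is not a string)
  age: FAIL (-6 is not > 0)
  email: FAIL (84201 is not a string)
  active: FAIL (1 is not a boolean)

Result: INVALID (4 errors: name, age, email, active)

INVALID (4 errors: name, age, email, active)


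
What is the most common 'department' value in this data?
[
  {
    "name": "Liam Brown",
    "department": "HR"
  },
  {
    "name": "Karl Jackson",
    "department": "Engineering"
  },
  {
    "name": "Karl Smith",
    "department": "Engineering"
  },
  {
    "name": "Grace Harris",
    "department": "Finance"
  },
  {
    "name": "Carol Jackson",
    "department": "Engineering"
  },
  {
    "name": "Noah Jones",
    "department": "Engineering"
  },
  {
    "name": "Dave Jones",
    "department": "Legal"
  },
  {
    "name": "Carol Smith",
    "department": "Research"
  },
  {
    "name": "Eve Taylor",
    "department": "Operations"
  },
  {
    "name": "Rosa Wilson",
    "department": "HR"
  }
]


Counting 'department' values across 10 records:

  Engineering: 4 ####
  HR: 2 ##
  Finance: 1 #
  Legal: 1 #
  Research: 1 #
  Operations: 1 #

Most common: Engineering (4 times)

Engineering (4 times)


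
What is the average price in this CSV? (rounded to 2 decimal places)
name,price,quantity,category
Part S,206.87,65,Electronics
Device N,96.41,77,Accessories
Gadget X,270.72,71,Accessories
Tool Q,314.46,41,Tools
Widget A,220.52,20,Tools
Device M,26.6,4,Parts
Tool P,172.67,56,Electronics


Computing average price:
Values: [206.87, 96.41, 270.72, 314.46, 220.52, 26.6, 172.67]
Sum = 1308.25
Count = 7
Average = 1308.25/7 ≈ 186.89 (rounded to 2 decimal places)

186.89


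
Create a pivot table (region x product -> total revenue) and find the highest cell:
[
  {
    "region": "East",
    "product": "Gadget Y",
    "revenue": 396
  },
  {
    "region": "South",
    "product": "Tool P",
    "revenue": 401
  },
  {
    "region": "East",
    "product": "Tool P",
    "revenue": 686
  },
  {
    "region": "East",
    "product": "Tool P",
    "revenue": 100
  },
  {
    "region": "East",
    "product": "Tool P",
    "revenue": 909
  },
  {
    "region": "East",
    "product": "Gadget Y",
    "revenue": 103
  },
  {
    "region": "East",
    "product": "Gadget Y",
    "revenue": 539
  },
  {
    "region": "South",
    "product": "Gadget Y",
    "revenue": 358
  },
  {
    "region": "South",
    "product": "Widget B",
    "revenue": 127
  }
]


Pivot: region (rows) x product (columns) -> total revenue

     Gadget Y      Tool P        Widget B    
East          1038          1695             0  
South          358           401           127  

Highest: East / Tool P = $1695

East / Tool P = $1695


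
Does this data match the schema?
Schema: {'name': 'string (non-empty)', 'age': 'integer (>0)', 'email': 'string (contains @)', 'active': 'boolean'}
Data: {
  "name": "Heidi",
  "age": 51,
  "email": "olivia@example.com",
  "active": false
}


Validating each field against schema:
  name: OK (non-empty string)
  age: OK (positive integer)
  email: OK (string with @)
  active: OK (boolean)

Result: VALID

VALID


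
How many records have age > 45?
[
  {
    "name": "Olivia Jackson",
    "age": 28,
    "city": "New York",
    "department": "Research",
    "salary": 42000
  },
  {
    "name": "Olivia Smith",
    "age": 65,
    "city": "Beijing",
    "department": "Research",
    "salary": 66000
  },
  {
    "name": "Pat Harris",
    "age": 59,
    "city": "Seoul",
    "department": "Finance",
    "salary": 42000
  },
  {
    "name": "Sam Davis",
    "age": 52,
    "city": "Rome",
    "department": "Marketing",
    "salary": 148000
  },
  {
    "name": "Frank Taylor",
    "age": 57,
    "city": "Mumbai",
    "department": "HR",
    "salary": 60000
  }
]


Data: 5 records
Condition: age > 45

Checking each record:
  Olivia Jackson: 28
  Olivia Smith: 65 MATCH
  Pat Harris: 59 MATCH
  Sam Davis: 52 MATCH
  Frank Taylor: 57 MATCH

Count: 4

4


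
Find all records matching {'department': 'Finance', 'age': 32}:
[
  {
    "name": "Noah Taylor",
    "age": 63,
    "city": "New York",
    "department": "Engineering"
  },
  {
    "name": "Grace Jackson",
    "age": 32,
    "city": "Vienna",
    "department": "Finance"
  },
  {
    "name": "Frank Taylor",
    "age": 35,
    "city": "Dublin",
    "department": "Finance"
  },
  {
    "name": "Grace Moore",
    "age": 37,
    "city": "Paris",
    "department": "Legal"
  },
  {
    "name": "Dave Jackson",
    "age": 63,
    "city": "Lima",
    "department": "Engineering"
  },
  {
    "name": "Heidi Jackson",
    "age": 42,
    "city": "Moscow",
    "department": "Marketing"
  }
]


Search criteria: {'department': 'Finance', 'age': 32}

Checking 6 records:
  Noah Taylor: {department: Engineering, age: 63}
  Grace Jackson: {department: Finance, age: 32} <-- MATCH
  Frank Taylor: {department: Finance, age: 35}
  Grace Moore: {department: Legal, age: 37}
  Dave Jackson: {department: Engineering, age: 63}
  Heidi Jackson: {department: Marketing, age: 42}

Matches: ["Grace Jackson"]

["Grace Jackson"]


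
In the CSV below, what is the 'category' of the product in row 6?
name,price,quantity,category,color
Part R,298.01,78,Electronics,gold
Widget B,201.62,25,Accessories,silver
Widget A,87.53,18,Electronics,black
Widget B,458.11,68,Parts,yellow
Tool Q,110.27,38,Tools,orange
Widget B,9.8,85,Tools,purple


Query: Row 6 ('Widget B'), column 'category'
Value: Tools

Tools


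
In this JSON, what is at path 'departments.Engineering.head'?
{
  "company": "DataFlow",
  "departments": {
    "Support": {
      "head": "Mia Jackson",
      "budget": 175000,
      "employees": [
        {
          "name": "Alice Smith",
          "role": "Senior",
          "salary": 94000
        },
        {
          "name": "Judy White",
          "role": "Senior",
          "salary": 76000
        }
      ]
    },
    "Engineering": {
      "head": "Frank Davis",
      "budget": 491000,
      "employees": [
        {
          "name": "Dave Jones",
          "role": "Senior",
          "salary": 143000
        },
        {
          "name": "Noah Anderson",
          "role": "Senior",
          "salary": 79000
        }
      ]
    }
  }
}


Path: departments.Engineering.head

Navigate:
  -> departments
  -> Engineering
  -> head = 'Frank Davis'

Frank Davis


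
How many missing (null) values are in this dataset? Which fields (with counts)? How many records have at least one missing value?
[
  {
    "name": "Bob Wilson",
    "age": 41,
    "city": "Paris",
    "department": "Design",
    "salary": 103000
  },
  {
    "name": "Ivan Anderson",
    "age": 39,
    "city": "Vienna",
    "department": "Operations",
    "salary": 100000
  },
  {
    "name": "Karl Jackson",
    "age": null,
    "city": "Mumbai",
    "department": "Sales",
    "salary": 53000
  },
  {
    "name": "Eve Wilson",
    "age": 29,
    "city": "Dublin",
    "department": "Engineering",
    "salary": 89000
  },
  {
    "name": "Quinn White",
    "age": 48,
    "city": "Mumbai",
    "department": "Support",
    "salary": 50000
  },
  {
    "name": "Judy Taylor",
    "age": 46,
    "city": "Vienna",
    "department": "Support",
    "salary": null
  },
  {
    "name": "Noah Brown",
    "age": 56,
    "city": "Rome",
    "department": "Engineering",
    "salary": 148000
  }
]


Checking for missing (null) values in 7 records:

  Bob Wilson: complete
  Ivan Anderson: complete
  Karl Jackson: age
  Eve Wilson: complete
  Quinn White: complete
  Judy Taylor: salary
  Noah Brown: complete

Per field:
  name: 0 missing
  age: 1 missing
  city: 0 missing
  department: 0 missing
  salary: 1 missing

Total missing values: 2
Records with any missing: 2

2 missing values (age: 1, salary: 1); 2 incomplete records


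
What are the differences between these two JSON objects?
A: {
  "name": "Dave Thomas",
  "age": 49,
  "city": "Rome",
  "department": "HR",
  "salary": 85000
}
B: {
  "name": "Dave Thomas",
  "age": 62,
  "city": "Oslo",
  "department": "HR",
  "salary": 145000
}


Comparing each field (in key order):
  name: same
  age: DIFFERENT
  city: DIFFERENT
  department: same
  salary: DIFFERENT
Differences:
  age: 49 -> 62
  city: Rome -> Oslo
  salary: 85000 -> 145000

3 field(s) changed

3 changes: age, city, salary


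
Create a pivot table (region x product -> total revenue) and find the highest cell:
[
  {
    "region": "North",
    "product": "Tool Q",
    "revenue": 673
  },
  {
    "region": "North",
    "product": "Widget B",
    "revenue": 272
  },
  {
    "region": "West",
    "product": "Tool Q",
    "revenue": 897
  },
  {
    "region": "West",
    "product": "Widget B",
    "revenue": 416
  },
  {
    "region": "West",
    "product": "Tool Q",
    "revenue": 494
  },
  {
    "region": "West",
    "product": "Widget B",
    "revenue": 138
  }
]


Pivot: region (rows) x product (columns) -> total revenue

     Tool Q        Widget B    
North          673           272  
West          1391           554  

Highest: West / Tool Q = $1391

West / Tool Q = $1391


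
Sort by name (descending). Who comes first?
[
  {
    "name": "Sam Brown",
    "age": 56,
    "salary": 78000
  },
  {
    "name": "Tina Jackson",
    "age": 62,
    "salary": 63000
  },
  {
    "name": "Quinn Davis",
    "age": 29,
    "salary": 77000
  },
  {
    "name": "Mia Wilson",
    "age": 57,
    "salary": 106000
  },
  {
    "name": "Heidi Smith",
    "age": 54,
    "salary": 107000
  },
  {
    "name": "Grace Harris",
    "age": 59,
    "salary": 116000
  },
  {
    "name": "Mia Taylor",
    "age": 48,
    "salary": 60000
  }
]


Sort by: name (descending)

Sorted order:
  1. Tina Jackson (name = Tina Jackson)
  2. Sam Brown (name = Sam Brown)
  3. Quinn Davis (name = Quinn Davis)
  4. Mia Wilson (name = Mia Wilson)
  5. Mia Taylor (name = Mia Taylor)
  6. Heidi Smith (name = Heidi Smith)
  7. Grace Harris (name = Grace Harris)

First: Tina Jackson

Tina Jackson


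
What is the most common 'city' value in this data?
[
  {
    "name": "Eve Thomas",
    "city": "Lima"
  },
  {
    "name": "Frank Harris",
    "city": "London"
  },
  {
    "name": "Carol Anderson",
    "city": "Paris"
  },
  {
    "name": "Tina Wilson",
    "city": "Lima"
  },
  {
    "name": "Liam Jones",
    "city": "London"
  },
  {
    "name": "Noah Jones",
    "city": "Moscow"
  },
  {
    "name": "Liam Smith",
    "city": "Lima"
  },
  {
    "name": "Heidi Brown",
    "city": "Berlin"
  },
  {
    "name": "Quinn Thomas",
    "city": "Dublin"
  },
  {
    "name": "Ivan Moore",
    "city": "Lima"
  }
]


Counting 'city' values across 10 records:

  Lima: 4 ####
  London: 2 ##
  Paris: 1 #
  Moscow: 1 #
  Berlin: 1 #
  Dublin: 1 #

Most common: Lima (4 times)

Lima (4 times)


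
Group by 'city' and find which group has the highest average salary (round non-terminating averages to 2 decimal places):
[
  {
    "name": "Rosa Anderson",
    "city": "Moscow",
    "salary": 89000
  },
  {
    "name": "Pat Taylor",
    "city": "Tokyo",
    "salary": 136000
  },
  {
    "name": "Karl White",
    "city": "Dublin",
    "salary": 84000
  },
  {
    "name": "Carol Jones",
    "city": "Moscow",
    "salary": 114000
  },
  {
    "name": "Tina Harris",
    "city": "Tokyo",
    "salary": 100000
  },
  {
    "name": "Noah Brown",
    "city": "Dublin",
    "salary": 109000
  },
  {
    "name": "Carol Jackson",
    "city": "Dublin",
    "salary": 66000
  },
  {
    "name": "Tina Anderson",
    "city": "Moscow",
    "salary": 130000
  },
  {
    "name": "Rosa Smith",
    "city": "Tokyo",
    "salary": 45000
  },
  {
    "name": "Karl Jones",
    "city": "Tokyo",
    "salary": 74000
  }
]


Group by: city

Groups:
  Dublin: 3 people, avg salary = 259000/3 ≈ $86333.33
  Moscow: 3 people, avg salary = 333000/3 = $111000
  Tokyo: 4 people, avg salary = 355000/4 = $88750

Highest average salary: Moscow ($111000)

Moscow ($111000)
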